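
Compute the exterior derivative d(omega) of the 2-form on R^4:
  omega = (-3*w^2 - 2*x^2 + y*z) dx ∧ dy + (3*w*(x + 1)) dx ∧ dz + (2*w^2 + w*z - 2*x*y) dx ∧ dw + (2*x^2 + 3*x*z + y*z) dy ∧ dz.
d(omega) = (4*x + y + 3*z) dx ∧ dy ∧ dz + (-6*w + 2*x) dx ∧ dy ∧ dw + (-w + 3*x + 3) dx ∧ dz ∧ dw

For a 2-form omega = sum_{i<j} g_{ij} dx_i ∧ dx_j, the exterior derivative is
  d(omega) = sum_{i<j} d(g_{ij}) ∧ dx_i ∧ dx_j = sum_{i<j, k} (∂g_{ij}/∂x_k) dx_k ∧ dx_i ∧ dx_j.
Expand each term, using dx_k ∧ dx_i ∧ dx_j = sgn(permutation) dx_{(a)} ∧ dx_{(b)} ∧ dx_{(c)} with (a < b < c) sorted:
  d(-3*w^2 - 2*x^2 + y*z) includes (∂/∂z)(-3*w^2 - 2*x^2 + y*z) dz = (y) dz, which multiplied by dx ∧ dy gives (y) dx ∧ dy ∧ dz
  d(-3*w^2 - 2*x^2 + y*z) includes (∂/∂w)(-3*w^2 - 2*x^2 + y*z) dw = (-6*w) dw, which multiplied by dx ∧ dy gives (-6*w) dx ∧ dy ∧ dw
  d(3*w*(x + 1)) includes (∂/∂w)(3*w*(x + 1)) dw = (3*x + 3) dw, which multiplied by dx ∧ dz gives (3*x + 3) dx ∧ dz ∧ dw
  d(2*w^2 + w*z - 2*x*y) includes (∂/∂y)(2*w^2 + w*z - 2*x*y) dy = (-2*x) dy, which multiplied by dx ∧ dw gives (2*x) dx ∧ dy ∧ dw
  d(2*w^2 + w*z - 2*x*y) includes (∂/∂z)(2*w^2 + w*z - 2*x*y) dz = (w) dz, which multiplied by dx ∧ dw gives (-w) dx ∧ dz ∧ dw
  d(2*x^2 + 3*x*z + y*z) includes (∂/∂x)(2*x^2 + 3*x*z + y*z) dx = (4*x + 3*z) dx, which multiplied by dy ∧ dz gives (4*x + 3*z) dx ∧ dy ∧ dz
Collecting like 3-forms: d(omega) = (4*x + y + 3*z) dx ∧ dy ∧ dz + (-6*w + 2*x) dx ∧ dy ∧ dw + (-w + 3*x + 3) dx ∧ dz ∧ dw.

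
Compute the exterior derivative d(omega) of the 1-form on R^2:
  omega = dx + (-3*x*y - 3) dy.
d(omega) = (-3*y) dx ∧ dy

For a 1-form omega = sum_i f_i dx_i, the exterior derivative is
  d(omega) = sum_{i < j} (∂f_j/∂x_i - ∂f_i/∂x_j) dx_i ∧ dx_j.
  coefficient of dx ∧ dy: ∂f_2/∂x - ∂f_1/∂y = ∂(-3*x*y - 3)/∂x - ∂(1)/∂y = -3*y
Assembling: d(omega) = (-3*y) dx ∧ dy.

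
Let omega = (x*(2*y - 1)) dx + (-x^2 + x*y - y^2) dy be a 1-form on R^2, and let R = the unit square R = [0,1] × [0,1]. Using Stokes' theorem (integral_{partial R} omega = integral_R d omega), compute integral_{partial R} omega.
integral_(partial R) omega = -3/2

Stokes: integral_partial_R omega = integral_R d omega with d omega = (∂Q/∂x - ∂P/∂y) dx ∧ dy.
  ∂Q/∂x = -2*x + y
  ∂P/∂y = 2*x
  integrand = ∂Q/∂x - ∂P/∂y = -4*x + y.
Integrating over R: integral_0^1 integral_0^1 (-4*x + y) dx dy = -3/2.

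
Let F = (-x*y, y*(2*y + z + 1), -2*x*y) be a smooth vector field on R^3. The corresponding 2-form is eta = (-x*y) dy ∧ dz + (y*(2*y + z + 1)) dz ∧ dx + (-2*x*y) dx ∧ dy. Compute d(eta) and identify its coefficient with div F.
d(eta) = (3*y + z + 1) dx ∧ dy ∧ dz; div F = 3*y + z + 1

For a 2-form in R^3 of the form above, applying d gives a 3-form with coefficient ∂P/∂x + ∂Q/∂y + ∂R/∂z:
  ∂P/∂x = -y
  ∂Q/∂y = 4*y + z + 1
  ∂R/∂z = 0
Sum = 3*y + z + 1, which is exactly div F.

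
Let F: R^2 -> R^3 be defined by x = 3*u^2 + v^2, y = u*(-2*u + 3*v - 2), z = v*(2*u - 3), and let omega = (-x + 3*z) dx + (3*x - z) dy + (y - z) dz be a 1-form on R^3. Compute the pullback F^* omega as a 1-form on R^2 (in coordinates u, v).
F^* omega = (-54*u^3 + 67*u^2*v - 18*u^2 - 22*u*v^2 - 66*u*v + 9*v^3 + 9*v^2 - 6*v) du + (23*u^3 - 10*u^2*v + 2*u^2 + 21*u*v^2 + 12*u*v + 6*u - 2*v^3 - 18*v^2 - 9*v) dv

Using F^*(f dg) = (f ∘ F) d(g ∘ F), substitute each coordinate x_i by F_i(u, v) in f_i, and replace dx_i by d F_i = (∂F_i/∂u) du + (∂F_i/∂v) dv.
  For the x component: f_1(F) = -3*u^2 + 6*u*v - v^2 - 9*v; d F_1 = (6*u) du + (2*v) dv
  For the y component: f_2(F) = 9*u^2 - 2*u*v + 3*v^2 + 3*v; d F_2 = (-4*u + 3*v - 2) du + (3*u) dv
  For the z component: f_3(F) = -2*u^2 + u*v - 2*u + 3*v; d F_3 = (2*v) du + (2*u - 3) dv
Combining and collecting du, dv coefficients:
  coeff of du: -54*u^3 + 67*u^2*v - 18*u^2 - 22*u*v^2 - 66*u*v + 9*v^3 + 9*v^2 - 6*v
  coeff of dv: 23*u^3 - 10*u^2*v + 2*u^2 + 21*u*v^2 + 12*u*v + 6*u - 2*v^3 - 18*v^2 - 9*v
F^* omega = (-54*u^3 + 67*u^2*v - 18*u^2 - 22*u*v^2 - 66*u*v + 9*v^3 + 9*v^2 - 6*v) du + (23*u^3 - 10*u^2*v + 2*u^2 + 21*u*v^2 + 12*u*v + 6*u - 2*v^3 - 18*v^2 - 9*v) dv.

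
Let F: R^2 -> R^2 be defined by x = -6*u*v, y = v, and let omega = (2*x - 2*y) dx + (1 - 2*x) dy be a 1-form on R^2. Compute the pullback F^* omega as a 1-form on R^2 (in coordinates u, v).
F^* omega = (v^2*(72*u + 12)) du + (72*u^2*v + 24*u*v + 1) dv

Using F^*(f dg) = (f ∘ F) d(g ∘ F), substitute each coordinate x_i by F_i(u, v) in f_i, and replace dx_i by d F_i = (∂F_i/∂u) du + (∂F_i/∂v) dv.
  For the x component: f_1(F) = 2*v*(-6*u - 1); d F_1 = (-6*v) du + (-6*u) dv
  For the y component: f_2(F) = 12*u*v + 1; d F_2 = (0) du + (1) dv
Combining and collecting du, dv coefficients:
  coeff of du: v^2*(72*u + 12)
  coeff of dv: 72*u^2*v + 24*u*v + 1
F^* omega = (v^2*(72*u + 12)) du + (72*u^2*v + 24*u*v + 1) dv.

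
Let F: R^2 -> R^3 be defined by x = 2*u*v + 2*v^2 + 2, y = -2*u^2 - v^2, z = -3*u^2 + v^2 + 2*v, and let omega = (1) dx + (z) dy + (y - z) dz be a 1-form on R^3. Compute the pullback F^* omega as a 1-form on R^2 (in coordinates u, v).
F^* omega = (6*u^3 + 8*u*v^2 + 4*u*v + 2*v) du + (8*u^2*v + 2*u^2 + 2*u - 6*v^3 - 12*v^2) dv

Using F^*(f dg) = (f ∘ F) d(g ∘ F), substitute each coordinate x_i by F_i(u, v) in f_i, and replace dx_i by d F_i = (∂F_i/∂u) du + (∂F_i/∂v) dv.
  For the x component: f_1(F) = 1; d F_1 = (2*v) du + (2*u + 4*v) dv
  For the y component: f_2(F) = -3*u^2 + v^2 + 2*v; d F_2 = (-4*u) du + (-2*v) dv
  For the z component: f_3(F) = u^2 - 2*v^2 - 2*v; d F_3 = (-6*u) du + (2*v + 2) dv
Combining and collecting du, dv coefficients:
  coeff of du: 6*u^3 + 8*u*v^2 + 4*u*v + 2*v
  coeff of dv: 8*u^2*v + 2*u^2 + 2*u - 6*v^3 - 12*v^2
F^* omega = (6*u^3 + 8*u*v^2 + 4*u*v + 2*v) du + (8*u^2*v + 2*u^2 + 2*u - 6*v^3 - 12*v^2) dv.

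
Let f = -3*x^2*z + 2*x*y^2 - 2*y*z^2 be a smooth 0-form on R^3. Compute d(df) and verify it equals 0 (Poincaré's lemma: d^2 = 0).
d(df) = 0

Step 1: df = sum_i (∂f/∂x_i) dx_i = (-6*x*z + 2*y^2) dx + (4*x*y - 2*z^2) dy + (-3*x^2 - 4*y*z) dz.
Step 2: Apply d again. Using the 1-form formula, the coefficient of dx ∧ dy in d(df) is ∂^2 f/∂x ∂y - ∂^2 f/∂y ∂x = (4*y) - (4*y) = 0 (equality of mixed partials for smooth f).
Similarly for dx ∧ dz and dy ∧ dz — all coefficients vanish. So d(df) = 0.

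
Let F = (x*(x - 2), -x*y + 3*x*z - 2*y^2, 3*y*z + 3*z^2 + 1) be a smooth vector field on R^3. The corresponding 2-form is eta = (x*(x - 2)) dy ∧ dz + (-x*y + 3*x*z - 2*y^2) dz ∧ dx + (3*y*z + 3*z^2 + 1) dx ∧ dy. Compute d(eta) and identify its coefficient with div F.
d(eta) = (x - y + 6*z - 2) dx ∧ dy ∧ dz; div F = x - y + 6*z - 2

For a 2-form in R^3 of the form above, applying d gives a 3-form with coefficient ∂P/∂x + ∂Q/∂y + ∂R/∂z:
  ∂P/∂x = 2*x - 2
  ∂Q/∂y = -x - 4*y
  ∂R/∂z = 3*y + 6*z
Sum = x - y + 6*z - 2, which is exactly div F.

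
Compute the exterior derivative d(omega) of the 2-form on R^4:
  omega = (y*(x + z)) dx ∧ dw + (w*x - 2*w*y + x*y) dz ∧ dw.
d(omega) = (-x - z) dx ∧ dy ∧ dw + (w) dx ∧ dz ∧ dw + (-2*w + x) dy ∧ dz ∧ dw

For a 2-form omega = sum_{i<j} g_{ij} dx_i ∧ dx_j, the exterior derivative is
  d(omega) = sum_{i<j} d(g_{ij}) ∧ dx_i ∧ dx_j = sum_{i<j, k} (∂g_{ij}/∂x_k) dx_k ∧ dx_i ∧ dx_j.
Expand each term, using dx_k ∧ dx_i ∧ dx_j = sgn(permutation) dx_{(a)} ∧ dx_{(b)} ∧ dx_{(c)} with (a < b < c) sorted:
  d(y*(x + z)) includes (∂/∂y)(y*(x + z)) dy = (x + z) dy, which multiplied by dx ∧ dw gives (-x - z) dx ∧ dy ∧ dw
  d(y*(x + z)) includes (∂/∂z)(y*(x + z)) dz = (y) dz, which multiplied by dx ∧ dw gives (-y) dx ∧ dz ∧ dw
  d(w*x - 2*w*y + x*y) includes (∂/∂x)(w*x - 2*w*y + x*y) dx = (w + y) dx, which multiplied by dz ∧ dw gives (w + y) dx ∧ dz ∧ dw
  d(w*x - 2*w*y + x*y) includes (∂/∂y)(w*x - 2*w*y + x*y) dy = (-2*w + x) dy, which multiplied by dz ∧ dw gives (-2*w + x) dy ∧ dz ∧ dw
Collecting like 3-forms: d(omega) = (-x - z) dx ∧ dy ∧ dw + (w) dx ∧ dz ∧ dw + (-2*w + x) dy ∧ dz ∧ dw.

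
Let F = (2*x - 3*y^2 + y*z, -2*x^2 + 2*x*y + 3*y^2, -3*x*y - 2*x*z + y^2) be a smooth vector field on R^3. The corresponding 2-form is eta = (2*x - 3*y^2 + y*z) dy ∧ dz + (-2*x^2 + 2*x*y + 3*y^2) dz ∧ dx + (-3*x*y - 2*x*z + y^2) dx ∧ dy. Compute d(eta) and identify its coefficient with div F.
d(eta) = (6*y + 2) dx ∧ dy ∧ dz; div F = 6*y + 2

For a 2-form in R^3 of the form above, applying d gives a 3-form with coefficient ∂P/∂x + ∂Q/∂y + ∂R/∂z:
  ∂P/∂x = 2
  ∂Q/∂y = 2*x + 6*y
  ∂R/∂z = -2*x
Sum = 6*y + 2, which is exactly div F.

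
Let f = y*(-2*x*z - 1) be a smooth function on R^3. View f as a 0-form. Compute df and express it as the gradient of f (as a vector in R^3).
df = (-2*y*z) dx + (-2*x*z - 1) dy + (-2*x*y) dz; grad f = (-2*y*z, -2*x*z - 1, -2*x*y)

For a 0-form f, d f = (∂f/∂x) dx + (∂f/∂y) dy + (∂f/∂z) dz. The components of the vector representation are exactly the entries of grad f in Cartesian coordinates:
  ∂f/∂x = -2*y*z
  ∂f/∂y = -2*x*z - 1
  ∂f/∂z = -2*x*y.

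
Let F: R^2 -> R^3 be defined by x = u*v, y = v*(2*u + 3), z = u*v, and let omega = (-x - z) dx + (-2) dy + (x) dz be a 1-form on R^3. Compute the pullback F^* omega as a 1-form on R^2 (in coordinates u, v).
F^* omega = (v*(-u*v - 4)) du + (-u^2*v - 4*u - 6) dv

Using F^*(f dg) = (f ∘ F) d(g ∘ F), substitute each coordinate x_i by F_i(u, v) in f_i, and replace dx_i by d F_i = (∂F_i/∂u) du + (∂F_i/∂v) dv.
  For the x component: f_1(F) = -2*u*v; d F_1 = (v) du + (u) dv
  For the y component: f_2(F) = -2; d F_2 = (2*v) du + (2*u + 3) dv
  For the z component: f_3(F) = u*v; d F_3 = (v) du + (u) dv
Combining and collecting du, dv coefficients:
  coeff of du: v*(-u*v - 4)
  coeff of dv: -u^2*v - 4*u - 6
F^* omega = (v*(-u*v - 4)) du + (-u^2*v - 4*u - 6) dv.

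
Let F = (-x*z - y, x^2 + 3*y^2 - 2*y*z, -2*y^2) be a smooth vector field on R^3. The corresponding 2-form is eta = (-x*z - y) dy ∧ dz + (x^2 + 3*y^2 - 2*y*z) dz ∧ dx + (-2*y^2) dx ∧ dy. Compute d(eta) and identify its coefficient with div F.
d(eta) = (6*y - 3*z) dx ∧ dy ∧ dz; div F = 6*y - 3*z

For a 2-form in R^3 of the form above, applying d gives a 3-form with coefficient ∂P/∂x + ∂Q/∂y + ∂R/∂z:
  ∂P/∂x = -z
  ∂Q/∂y = 6*y - 2*z
  ∂R/∂z = 0
Sum = 6*y - 3*z, which is exactly div F.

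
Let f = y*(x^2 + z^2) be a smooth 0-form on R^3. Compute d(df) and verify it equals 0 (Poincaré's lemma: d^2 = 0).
d(df) = 0

Step 1: df = sum_i (∂f/∂x_i) dx_i = (2*x*y) dx + (x^2 + z^2) dy + (2*y*z) dz.
Step 2: Apply d again. Using the 1-form formula, the coefficient of dx ∧ dy in d(df) is ∂^2 f/∂x ∂y - ∂^2 f/∂y ∂x = (2*x) - (2*x) = 0 (equality of mixed partials for smooth f).
Similarly for dx ∧ dz and dy ∧ dz — all coefficients vanish. So d(df) = 0.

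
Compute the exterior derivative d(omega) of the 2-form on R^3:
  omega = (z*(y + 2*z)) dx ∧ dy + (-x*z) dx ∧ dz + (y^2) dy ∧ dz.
d(omega) = (y + 4*z) dx ∧ dy ∧ dz

For a 2-form omega = sum_{i<j} g_{ij} dx_i ∧ dx_j, the exterior derivative is
  d(omega) = sum_{i<j} d(g_{ij}) ∧ dx_i ∧ dx_j = sum_{i<j, k} (∂g_{ij}/∂x_k) dx_k ∧ dx_i ∧ dx_j.
Expand each term, using dx_k ∧ dx_i ∧ dx_j = sgn(permutation) dx_{(a)} ∧ dx_{(b)} ∧ dx_{(c)} with (a < b < c) sorted:
  d(z*(y + 2*z)) includes (∂/∂z)(z*(y + 2*z)) dz = (y + 4*z) dz, which multiplied by dx ∧ dy gives (y + 4*z) dx ∧ dy ∧ dz
Collecting like 3-forms: d(omega) = (y + 4*z) dx ∧ dy ∧ dz.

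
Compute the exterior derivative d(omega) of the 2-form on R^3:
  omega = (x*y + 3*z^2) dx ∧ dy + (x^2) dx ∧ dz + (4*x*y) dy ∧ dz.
d(omega) = (4*y + 6*z) dx ∧ dy ∧ dz

For a 2-form omega = sum_{i<j} g_{ij} dx_i ∧ dx_j, the exterior derivative is
  d(omega) = sum_{i<j} d(g_{ij}) ∧ dx_i ∧ dx_j = sum_{i<j, k} (∂g_{ij}/∂x_k) dx_k ∧ dx_i ∧ dx_j.
Expand each term, using dx_k ∧ dx_i ∧ dx_j = sgn(permutation) dx_{(a)} ∧ dx_{(b)} ∧ dx_{(c)} with (a < b < c) sorted:
  d(x*y + 3*z^2) includes (∂/∂z)(x*y + 3*z^2) dz = (6*z) dz, which multiplied by dx ∧ dy gives (6*z) dx ∧ dy ∧ dz
  d(4*x*y) includes (∂/∂x)(4*x*y) dx = (4*y) dx, which multiplied by dy ∧ dz gives (4*y) dx ∧ dy ∧ dz
Collecting like 3-forms: d(omega) = (4*y + 6*z) dx ∧ dy ∧ dz.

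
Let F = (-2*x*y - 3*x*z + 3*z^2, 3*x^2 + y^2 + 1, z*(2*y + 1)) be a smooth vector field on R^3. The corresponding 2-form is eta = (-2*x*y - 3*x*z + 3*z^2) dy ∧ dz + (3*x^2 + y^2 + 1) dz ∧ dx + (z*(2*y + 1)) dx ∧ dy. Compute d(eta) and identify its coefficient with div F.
d(eta) = (2*y - 3*z + 1) dx ∧ dy ∧ dz; div F = 2*y - 3*z + 1

For a 2-form in R^3 of the form above, applying d gives a 3-form with coefficient ∂P/∂x + ∂Q/∂y + ∂R/∂z:
  ∂P/∂x = -2*y - 3*z
  ∂Q/∂y = 2*y
  ∂R/∂z = 2*y + 1
Sum = 2*y - 3*z + 1, which is exactly div F.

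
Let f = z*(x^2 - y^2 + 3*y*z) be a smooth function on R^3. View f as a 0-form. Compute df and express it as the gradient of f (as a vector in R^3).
df = (2*x*z) dx + (z*(-2*y + 3*z)) dy + (x^2 - y^2 + 6*y*z) dz; grad f = (2*x*z, z*(-2*y + 3*z), x^2 - y^2 + 6*y*z)

For a 0-form f, d f = (∂f/∂x) dx + (∂f/∂y) dy + (∂f/∂z) dz. The components of the vector representation are exactly the entries of grad f in Cartesian coordinates:
  ∂f/∂x = 2*x*z
  ∂f/∂y = z*(-2*y + 3*z)
  ∂f/∂z = x^2 - y^2 + 6*y*z.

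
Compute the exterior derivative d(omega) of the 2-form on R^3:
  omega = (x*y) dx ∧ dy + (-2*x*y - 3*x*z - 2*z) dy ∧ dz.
d(omega) = (-2*y - 3*z) dx ∧ dy ∧ dz

For a 2-form omega = sum_{i<j} g_{ij} dx_i ∧ dx_j, the exterior derivative is
  d(omega) = sum_{i<j} d(g_{ij}) ∧ dx_i ∧ dx_j = sum_{i<j, k} (∂g_{ij}/∂x_k) dx_k ∧ dx_i ∧ dx_j.
Expand each term, using dx_k ∧ dx_i ∧ dx_j = sgn(permutation) dx_{(a)} ∧ dx_{(b)} ∧ dx_{(c)} with (a < b < c) sorted:
  d(-2*x*y - 3*x*z - 2*z) includes (∂/∂x)(-2*x*y - 3*x*z - 2*z) dx = (-2*y - 3*z) dx, which multiplied by dy ∧ dz gives (-2*y - 3*z) dx ∧ dy ∧ dz
Collecting like 3-forms: d(omega) = (-2*y - 3*z) dx ∧ dy ∧ dz.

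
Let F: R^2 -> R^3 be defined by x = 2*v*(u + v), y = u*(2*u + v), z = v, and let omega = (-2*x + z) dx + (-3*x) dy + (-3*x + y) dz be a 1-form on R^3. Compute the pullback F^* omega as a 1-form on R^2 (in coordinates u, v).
F^* omega = (2*v*(-12*u^2 - 19*u*v - 7*v^2 + v)) du + (-14*u^2*v + 2*u^2 - 30*u*v^2 - 3*u*v - 16*v^3 - 2*v^2) dv

Using F^*(f dg) = (f ∘ F) d(g ∘ F), substitute each coordinate x_i by F_i(u, v) in f_i, and replace dx_i by d F_i = (∂F_i/∂u) du + (∂F_i/∂v) dv.
  For the x component: f_1(F) = v*(-4*u - 4*v + 1); d F_1 = (2*v) du + (2*u + 4*v) dv
  For the y component: f_2(F) = 6*v*(-u - v); d F_2 = (4*u + v) du + (u) dv
  For the z component: f_3(F) = 2*u^2 - 5*u*v - 6*v^2; d F_3 = (0) du + (1) dv
Combining and collecting du, dv coefficients:
  coeff of du: 2*v*(-12*u^2 - 19*u*v - 7*v^2 + v)
  coeff of dv: -14*u^2*v + 2*u^2 - 30*u*v^2 - 3*u*v - 16*v^3 - 2*v^2
F^* omega = (2*v*(-12*u^2 - 19*u*v - 7*v^2 + v)) du + (-14*u^2*v + 2*u^2 - 30*u*v^2 - 3*u*v - 16*v^3 - 2*v^2) dv.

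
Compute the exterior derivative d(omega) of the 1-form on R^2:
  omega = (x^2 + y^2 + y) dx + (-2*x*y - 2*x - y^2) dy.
d(omega) = (-4*y - 3) dx ∧ dy

For a 1-form omega = sum_i f_i dx_i, the exterior derivative is
  d(omega) = sum_{i < j} (∂f_j/∂x_i - ∂f_i/∂x_j) dx_i ∧ dx_j.
  coefficient of dx ∧ dy: ∂f_2/∂x - ∂f_1/∂y = ∂(-2*x*y - 2*x - y^2)/∂x - ∂(x^2 + y^2 + y)/∂y = -4*y - 3
Assembling: d(omega) = (-4*y - 3) dx ∧ dy.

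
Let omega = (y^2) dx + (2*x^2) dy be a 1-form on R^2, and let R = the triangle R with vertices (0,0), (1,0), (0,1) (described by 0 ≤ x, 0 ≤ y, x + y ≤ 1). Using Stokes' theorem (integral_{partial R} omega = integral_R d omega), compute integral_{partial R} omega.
integral_(partial R) omega = 1/3

Stokes: integral_partial_R omega = integral_R d omega with d omega = (∂Q/∂x - ∂P/∂y) dx ∧ dy.
  ∂Q/∂x = 4*x
  ∂P/∂y = 2*y
  integrand = ∂Q/∂x - ∂P/∂y = 4*x - 2*y.
Integrating over R: integral_0^1 integral_0^{1-x} (4*x - 2*y) dy dx = 1/3.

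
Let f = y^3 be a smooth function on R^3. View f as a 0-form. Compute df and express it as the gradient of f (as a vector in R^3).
df = (0) dx + (3*y^2) dy + (0) dz; grad f = (0, 3*y^2, 0)

For a 0-form f, d f = (∂f/∂x) dx + (∂f/∂y) dy + (∂f/∂z) dz. The components of the vector representation are exactly the entries of grad f in Cartesian coordinates:
  ∂f/∂x = 0
  ∂f/∂y = 3*y^2
  ∂f/∂z = 0.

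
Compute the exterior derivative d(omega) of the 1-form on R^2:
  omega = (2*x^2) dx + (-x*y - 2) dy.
d(omega) = (-y) dx ∧ dy

For a 1-form omega = sum_i f_i dx_i, the exterior derivative is
  d(omega) = sum_{i < j} (∂f_j/∂x_i - ∂f_i/∂x_j) dx_i ∧ dx_j.
  coefficient of dx ∧ dy: ∂f_2/∂x - ∂f_1/∂y = ∂(-x*y - 2)/∂x - ∂(2*x^2)/∂y = -y
Assembling: d(omega) = (-y) dx ∧ dy.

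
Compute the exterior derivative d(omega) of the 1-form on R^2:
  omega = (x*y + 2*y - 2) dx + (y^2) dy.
d(omega) = (-x - 2) dx ∧ dy

For a 1-form omega = sum_i f_i dx_i, the exterior derivative is
  d(omega) = sum_{i < j} (∂f_j/∂x_i - ∂f_i/∂x_j) dx_i ∧ dx_j.
  coefficient of dx ∧ dy: ∂f_2/∂x - ∂f_1/∂y = ∂(y^2)/∂x - ∂(x*y + 2*y - 2)/∂y = -x - 2
Assembling: d(omega) = (-x - 2) dx ∧ dy.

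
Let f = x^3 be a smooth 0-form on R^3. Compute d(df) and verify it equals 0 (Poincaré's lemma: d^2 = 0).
d(df) = 0

Step 1: df = sum_i (∂f/∂x_i) dx_i = (3*x^2) dx + (0) dy + (0) dz.
Step 2: Apply d again. Using the 1-form formula, the coefficient of dx ∧ dy in d(df) is ∂^2 f/∂x ∂y - ∂^2 f/∂y ∂x = (0) - (0) = 0 (equality of mixed partials for smooth f).
Similarly for dx ∧ dz and dy ∧ dz — all coefficients vanish. So d(df) = 0.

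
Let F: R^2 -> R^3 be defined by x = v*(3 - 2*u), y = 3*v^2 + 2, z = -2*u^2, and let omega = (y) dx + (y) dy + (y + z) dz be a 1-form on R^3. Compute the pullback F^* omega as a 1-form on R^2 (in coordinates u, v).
F^* omega = (8*u^3 - 12*u*v^2 - 8*u - 6*v^3 - 4*v) du + (-6*u*v^2 - 4*u + 18*v^3 + 9*v^2 + 12*v + 6) dv

Using F^*(f dg) = (f ∘ F) d(g ∘ F), substitute each coordinate x_i by F_i(u, v) in f_i, and replace dx_i by d F_i = (∂F_i/∂u) du + (∂F_i/∂v) dv.
  For the x component: f_1(F) = 3*v^2 + 2; d F_1 = (-2*v) du + (3 - 2*u) dv
  For the y component: f_2(F) = 3*v^2 + 2; d F_2 = (0) du + (6*v) dv
  For the z component: f_3(F) = -2*u^2 + 3*v^2 + 2; d F_3 = (-4*u) du + (0) dv
Combining and collecting du, dv coefficients:
  coeff of du: 8*u^3 - 12*u*v^2 - 8*u - 6*v^3 - 4*v
  coeff of dv: -6*u*v^2 - 4*u + 18*v^3 + 9*v^2 + 12*v + 6
F^* omega = (8*u^3 - 12*u*v^2 - 8*u - 6*v^3 - 4*v) du + (-6*u*v^2 - 4*u + 18*v^3 + 9*v^2 + 12*v + 6) dv.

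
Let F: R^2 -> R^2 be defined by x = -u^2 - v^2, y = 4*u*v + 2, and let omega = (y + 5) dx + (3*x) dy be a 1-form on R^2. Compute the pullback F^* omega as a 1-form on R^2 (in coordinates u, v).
F^* omega = (-20*u^2*v - 14*u - 12*v^3) du + (-12*u^3 - 20*u*v^2 - 14*v) dv

Using F^*(f dg) = (f ∘ F) d(g ∘ F), substitute each coordinate x_i by F_i(u, v) in f_i, and replace dx_i by d F_i = (∂F_i/∂u) du + (∂F_i/∂v) dv.
  For the x component: f_1(F) = 4*u*v + 7; d F_1 = (-2*u) du + (-2*v) dv
  For the y component: f_2(F) = -3*u^2 - 3*v^2; d F_2 = (4*v) du + (4*u) dv
Combining and collecting du, dv coefficients:
  coeff of du: -20*u^2*v - 14*u - 12*v^3
  coeff of dv: -12*u^3 - 20*u*v^2 - 14*v
F^* omega = (-20*u^2*v - 14*u - 12*v^3) du + (-12*u^3 - 20*u*v^2 - 14*v) dv.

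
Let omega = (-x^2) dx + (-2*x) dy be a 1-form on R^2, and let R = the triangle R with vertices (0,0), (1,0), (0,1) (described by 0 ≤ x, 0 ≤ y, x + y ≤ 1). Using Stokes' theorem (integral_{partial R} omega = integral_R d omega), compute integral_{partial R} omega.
integral_(partial R) omega = -1

Stokes: integral_partial_R omega = integral_R d omega with d omega = (∂Q/∂x - ∂P/∂y) dx ∧ dy.
  ∂Q/∂x = -2
  ∂P/∂y = 0
  integrand = ∂Q/∂x - ∂P/∂y = -2.
Integrating over R: integral_0^1 integral_0^{1-x} (-2) dy dx = -1.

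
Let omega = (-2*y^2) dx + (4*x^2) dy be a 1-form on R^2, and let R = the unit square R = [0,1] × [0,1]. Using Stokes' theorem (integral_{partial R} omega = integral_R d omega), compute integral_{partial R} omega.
integral_(partial R) omega = 6

Stokes: integral_partial_R omega = integral_R d omega with d omega = (∂Q/∂x - ∂P/∂y) dx ∧ dy.
  ∂Q/∂x = 8*x
  ∂P/∂y = -4*y
  integrand = ∂Q/∂x - ∂P/∂y = 8*x + 4*y.
Integrating over R: integral_0^1 integral_0^1 (8*x + 4*y) dx dy = 6.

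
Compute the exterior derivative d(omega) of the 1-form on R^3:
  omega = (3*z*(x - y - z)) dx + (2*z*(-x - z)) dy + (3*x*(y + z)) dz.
d(omega) = (z) dx ∧ dy + (-3*x + 6*y + 9*z) dx ∧ dz + (5*x + 4*z) dy ∧ dz

For a 1-form omega = sum_i f_i dx_i, the exterior derivative is
  d(omega) = sum_{i < j} (∂f_j/∂x_i - ∂f_i/∂x_j) dx_i ∧ dx_j.
  coefficient of dx ∧ dy: ∂f_2/∂x - ∂f_1/∂y = ∂(2*z*(-x - z))/∂x - ∂(3*z*(x - y - z))/∂y = z
  coefficient of dx ∧ dz: ∂f_3/∂x - ∂f_1/∂z = ∂(3*x*(y + z))/∂x - ∂(3*z*(x - y - z))/∂z = -3*x + 6*y + 9*z
  coefficient of dy ∧ dz: ∂f_3/∂y - ∂f_2/∂z = ∂(3*x*(y + z))/∂y - ∂(2*z*(-x - z))/∂z = 5*x + 4*z
Assembling: d(omega) = (z) dx ∧ dy + (-3*x + 6*y + 9*z) dx ∧ dz + (5*x + 4*z) dy ∧ dz.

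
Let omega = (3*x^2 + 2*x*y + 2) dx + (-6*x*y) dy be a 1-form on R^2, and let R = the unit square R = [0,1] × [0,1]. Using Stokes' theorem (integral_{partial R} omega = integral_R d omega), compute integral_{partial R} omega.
integral_(partial R) omega = -4

Stokes: integral_partial_R omega = integral_R d omega with d omega = (∂Q/∂x - ∂P/∂y) dx ∧ dy.
  ∂Q/∂x = -6*y
  ∂P/∂y = 2*x
  integrand = ∂Q/∂x - ∂P/∂y = -2*x - 6*y.
Integrating over R: integral_0^1 integral_0^1 (-2*x - 6*y) dx dy = -4.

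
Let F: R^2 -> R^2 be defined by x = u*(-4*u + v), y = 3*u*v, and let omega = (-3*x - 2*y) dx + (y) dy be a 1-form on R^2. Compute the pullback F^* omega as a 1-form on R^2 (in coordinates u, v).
F^* omega = (u^2*(-96*u + 84*v)) du + (12*u^3) dv

Using F^*(f dg) = (f ∘ F) d(g ∘ F), substitute each coordinate x_i by F_i(u, v) in f_i, and replace dx_i by d F_i = (∂F_i/∂u) du + (∂F_i/∂v) dv.
  For the x component: f_1(F) = 3*u*(4*u - 3*v); d F_1 = (-8*u + v) du + (u) dv
  For the y component: f_2(F) = 3*u*v; d F_2 = (3*v) du + (3*u) dv
Combining and collecting du, dv coefficients:
  coeff of du: u^2*(-96*u + 84*v)
  coeff of dv: 12*u^3
F^* omega = (u^2*(-96*u + 84*v)) du + (12*u^3) dv.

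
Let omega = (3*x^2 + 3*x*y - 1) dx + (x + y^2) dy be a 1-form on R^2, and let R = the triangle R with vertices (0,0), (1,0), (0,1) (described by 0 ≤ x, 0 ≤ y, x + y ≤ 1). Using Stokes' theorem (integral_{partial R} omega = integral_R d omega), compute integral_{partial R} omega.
integral_(partial R) omega = 0

Stokes: integral_partial_R omega = integral_R d omega with d omega = (∂Q/∂x - ∂P/∂y) dx ∧ dy.
  ∂Q/∂x = 1
  ∂P/∂y = 3*x
  integrand = ∂Q/∂x - ∂P/∂y = 1 - 3*x.
Integrating over R: integral_0^1 integral_0^{1-x} (1 - 3*x) dy dx = 0.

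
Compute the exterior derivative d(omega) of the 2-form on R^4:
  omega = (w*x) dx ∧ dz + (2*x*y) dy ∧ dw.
d(omega) = (x) dx ∧ dz ∧ dw + (2*y) dx ∧ dy ∧ dw

For a 2-form omega = sum_{i<j} g_{ij} dx_i ∧ dx_j, the exterior derivative is
  d(omega) = sum_{i<j} d(g_{ij}) ∧ dx_i ∧ dx_j = sum_{i<j, k} (∂g_{ij}/∂x_k) dx_k ∧ dx_i ∧ dx_j.
Expand each term, using dx_k ∧ dx_i ∧ dx_j = sgn(permutation) dx_{(a)} ∧ dx_{(b)} ∧ dx_{(c)} with (a < b < c) sorted:
  d(w*x) includes (∂/∂w)(w*x) dw = (x) dw, which multiplied by dx ∧ dz gives (x) dx ∧ dz ∧ dw
  d(2*x*y) includes (∂/∂x)(2*x*y) dx = (2*y) dx, which multiplied by dy ∧ dw gives (2*y) dx ∧ dy ∧ dw
Collecting like 3-forms: d(omega) = (x) dx ∧ dz ∧ dw + (2*y) dx ∧ dy ∧ dw.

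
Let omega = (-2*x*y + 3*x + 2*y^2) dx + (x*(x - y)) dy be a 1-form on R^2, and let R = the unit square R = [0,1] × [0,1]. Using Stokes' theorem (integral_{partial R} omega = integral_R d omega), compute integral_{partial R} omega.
integral_(partial R) omega = -1/2

Stokes: integral_partial_R omega = integral_R d omega with d omega = (∂Q/∂x - ∂P/∂y) dx ∧ dy.
  ∂Q/∂x = 2*x - y
  ∂P/∂y = -2*x + 4*y
  integrand = ∂Q/∂x - ∂P/∂y = 4*x - 5*y.
Integrating over R: integral_0^1 integral_0^1 (4*x - 5*y) dx dy = -1/2.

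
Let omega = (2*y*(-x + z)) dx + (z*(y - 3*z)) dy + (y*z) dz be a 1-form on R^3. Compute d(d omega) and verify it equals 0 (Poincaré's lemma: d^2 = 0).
d(d omega) = 0

Step 1: d omega = sum_{i<j} (∂f_j/∂x_i - ∂f_i/∂x_j) dx_i ∧ dx_j:
  coeff of dx ∧ dy: 2*x - 2*z
  coeff of dx ∧ dz: -2*y
  coeff of dy ∧ dz: -y + 7*z
Step 2: Apply d again to each 2-form coefficient. The only possible 3-form in R^3 is dx ∧ dy ∧ dz, with coefficient
  ∂(coeff of dy∧dz)/∂x - ∂(coeff of dx∧dz)/∂y + ∂(coeff of dx∧dy)/∂z
  = ∂/∂x (-y + 7*z) - ∂/∂y (-2*y) + ∂/∂z (2*x - 2*z).
Each of these terms simplifies to sums of mixed partials that cancel in pairs. The result is 0 (by equality of mixed partials for smooth functions — Schwarz / Clairaut).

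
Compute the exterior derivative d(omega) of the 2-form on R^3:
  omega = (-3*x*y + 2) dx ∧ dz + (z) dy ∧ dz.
d(omega) = (3*x) dx ∧ dy ∧ dz

For a 2-form omega = sum_{i<j} g_{ij} dx_i ∧ dx_j, the exterior derivative is
  d(omega) = sum_{i<j} d(g_{ij}) ∧ dx_i ∧ dx_j = sum_{i<j, k} (∂g_{ij}/∂x_k) dx_k ∧ dx_i ∧ dx_j.
Expand each term, using dx_k ∧ dx_i ∧ dx_j = sgn(permutation) dx_{(a)} ∧ dx_{(b)} ∧ dx_{(c)} with (a < b < c) sorted:
  d(-3*x*y + 2) includes (∂/∂y)(-3*x*y + 2) dy = (-3*x) dy, which multiplied by dx ∧ dz gives (3*x) dx ∧ dy ∧ dz
Collecting like 3-forms: d(omega) = (3*x) dx ∧ dy ∧ dz.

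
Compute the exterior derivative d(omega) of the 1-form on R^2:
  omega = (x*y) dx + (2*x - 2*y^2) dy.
d(omega) = (2 - x) dx ∧ dy

For a 1-form omega = sum_i f_i dx_i, the exterior derivative is
  d(omega) = sum_{i < j} (∂f_j/∂x_i - ∂f_i/∂x_j) dx_i ∧ dx_j.
  coefficient of dx ∧ dy: ∂f_2/∂x - ∂f_1/∂y = ∂(2*x - 2*y^2)/∂x - ∂(x*y)/∂y = 2 - x
Assembling: d(omega) = (2 - x) dx ∧ dy.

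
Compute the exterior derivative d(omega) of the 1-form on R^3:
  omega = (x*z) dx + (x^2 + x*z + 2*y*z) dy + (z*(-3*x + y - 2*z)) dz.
d(omega) = (2*x + z) dx ∧ dy + (-x - 3*z) dx ∧ dz + (-x - 2*y + z) dy ∧ dz

For a 1-form omega = sum_i f_i dx_i, the exterior derivative is
  d(omega) = sum_{i < j} (∂f_j/∂x_i - ∂f_i/∂x_j) dx_i ∧ dx_j.
  coefficient of dx ∧ dy: ∂f_2/∂x - ∂f_1/∂y = ∂(x^2 + x*z + 2*y*z)/∂x - ∂(x*z)/∂y = 2*x + z
  coefficient of dx ∧ dz: ∂f_3/∂x - ∂f_1/∂z = ∂(z*(-3*x + y - 2*z))/∂x - ∂(x*z)/∂z = -x - 3*z
  coefficient of dy ∧ dz: ∂f_3/∂y - ∂f_2/∂z = ∂(z*(-3*x + y - 2*z))/∂y - ∂(x^2 + x*z + 2*y*z)/∂z = -x - 2*y + z
Assembling: d(omega) = (2*x + z) dx ∧ dy + (-x - 3*z) dx ∧ dz + (-x - 2*y + z) dy ∧ dz.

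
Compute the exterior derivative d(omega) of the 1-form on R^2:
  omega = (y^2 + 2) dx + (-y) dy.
d(omega) = (-2*y) dx ∧ dy

For a 1-form omega = sum_i f_i dx_i, the exterior derivative is
  d(omega) = sum_{i < j} (∂f_j/∂x_i - ∂f_i/∂x_j) dx_i ∧ dx_j.
  coefficient of dx ∧ dy: ∂f_2/∂x - ∂f_1/∂y = ∂(-y)/∂x - ∂(y^2 + 2)/∂y = -2*y
Assembling: d(omega) = (-2*y) dx ∧ dy.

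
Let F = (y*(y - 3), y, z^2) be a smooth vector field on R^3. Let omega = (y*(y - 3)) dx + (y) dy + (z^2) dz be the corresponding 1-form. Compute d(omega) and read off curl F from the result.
d(omega) = (0) dy ∧ dz + (0) dz ∧ dx + (3 - 2*y) dx ∧ dy; curl F = (0, 0, 3 - 2*y)

d omega = sum_{i<j} (∂f_j/∂x_i - ∂f_i/∂x_j) dx_i ∧ dx_j. Under the identification (dy ∧ dz, dz ∧ dx, dx ∧ dy) ↔ (e_x, e_y, e_z), the coefficients are exactly the components of curl F. Compute:
  ∂R/∂y - ∂Q/∂z = (0) - (0) = 0
  ∂P/∂z - ∂R/∂x = (0) - (0) = 0
  ∂Q/∂x - ∂P/∂y = (0) - (2*y - 3) = 3 - 2*y.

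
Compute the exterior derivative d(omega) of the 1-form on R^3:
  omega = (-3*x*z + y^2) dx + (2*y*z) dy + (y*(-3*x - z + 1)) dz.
d(omega) = (-2*y) dx ∧ dy + (3*x - 3*y) dx ∧ dz + (-3*x - 2*y - z + 1) dy ∧ dz

For a 1-form omega = sum_i f_i dx_i, the exterior derivative is
  d(omega) = sum_{i < j} (∂f_j/∂x_i - ∂f_i/∂x_j) dx_i ∧ dx_j.
  coefficient of dx ∧ dy: ∂f_2/∂x - ∂f_1/∂y = ∂(2*y*z)/∂x - ∂(-3*x*z + y^2)/∂y = -2*y
  coefficient of dx ∧ dz: ∂f_3/∂x - ∂f_1/∂z = ∂(y*(-3*x - z + 1))/∂x - ∂(-3*x*z + y^2)/∂z = 3*x - 3*y
  coefficient of dy ∧ dz: ∂f_3/∂y - ∂f_2/∂z = ∂(y*(-3*x - z + 1))/∂y - ∂(2*y*z)/∂z = -3*x - 2*y - z + 1
Assembling: d(omega) = (-2*y) dx ∧ dy + (3*x - 3*y) dx ∧ dz + (-3*x - 2*y - z + 1) dy ∧ dz.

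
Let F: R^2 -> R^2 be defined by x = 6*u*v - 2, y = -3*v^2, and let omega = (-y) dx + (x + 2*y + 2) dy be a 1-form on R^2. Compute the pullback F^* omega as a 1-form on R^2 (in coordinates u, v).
F^* omega = (18*v^3) du + (18*v^2*(-u + 2*v)) dv

Using F^*(f dg) = (f ∘ F) d(g ∘ F), substitute each coordinate x_i by F_i(u, v) in f_i, and replace dx_i by d F_i = (∂F_i/∂u) du + (∂F_i/∂v) dv.
  For the x component: f_1(F) = 3*v^2; d F_1 = (6*v) du + (6*u) dv
  For the y component: f_2(F) = 6*v*(u - v); d F_2 = (0) du + (-6*v) dv
Combining and collecting du, dv coefficients:
  coeff of du: 18*v^3
  coeff of dv: 18*v^2*(-u + 2*v)
F^* omega = (18*v^3) du + (18*v^2*(-u + 2*v)) dv.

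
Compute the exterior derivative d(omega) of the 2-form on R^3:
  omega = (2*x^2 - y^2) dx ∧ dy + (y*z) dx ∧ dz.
d(omega) = (-z) dx ∧ dy ∧ dz

For a 2-form omega = sum_{i<j} g_{ij} dx_i ∧ dx_j, the exterior derivative is
  d(omega) = sum_{i<j} d(g_{ij}) ∧ dx_i ∧ dx_j = sum_{i<j, k} (∂g_{ij}/∂x_k) dx_k ∧ dx_i ∧ dx_j.
Expand each term, using dx_k ∧ dx_i ∧ dx_j = sgn(permutation) dx_{(a)} ∧ dx_{(b)} ∧ dx_{(c)} with (a < b < c) sorted:
  d(y*z) includes (∂/∂y)(y*z) dy = (z) dy, which multiplied by dx ∧ dz gives (-z) dx ∧ dy ∧ dz
Collecting like 3-forms: d(omega) = (-z) dx ∧ dy ∧ dz.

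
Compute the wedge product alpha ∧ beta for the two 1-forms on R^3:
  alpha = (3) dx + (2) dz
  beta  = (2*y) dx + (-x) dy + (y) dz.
alpha ∧ beta = (-3*x) dx ∧ dy + (-y) dx ∧ dz + (2*x) dy ∧ dz

Distribute the wedge, using dx_i ∧ dx_j = -dx_j ∧ dx_i and dx_i ∧ dx_i = 0. For each pair (i, j) with i < j, the coefficient of dx_i ∧ dx_j in alpha ∧ beta is (alpha_i * beta_j - alpha_j * beta_i). Collecting: alpha ∧ beta = (-3*x) dx ∧ dy + (-y) dx ∧ dz + (2*x) dy ∧ dz.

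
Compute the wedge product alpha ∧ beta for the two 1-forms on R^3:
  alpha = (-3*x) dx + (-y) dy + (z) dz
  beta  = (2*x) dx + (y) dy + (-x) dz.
alpha ∧ beta = (-x*y) dx ∧ dy + (x*(3*x - 2*z)) dx ∧ dz + (y*(x - z)) dy ∧ dz

Distribute the wedge, using dx_i ∧ dx_j = -dx_j ∧ dx_i and dx_i ∧ dx_i = 0. For each pair (i, j) with i < j, the coefficient of dx_i ∧ dx_j in alpha ∧ beta is (alpha_i * beta_j - alpha_j * beta_i). Collecting: alpha ∧ beta = (-x*y) dx ∧ dy + (x*(3*x - 2*z)) dx ∧ dz + (y*(x - z)) dy ∧ dz.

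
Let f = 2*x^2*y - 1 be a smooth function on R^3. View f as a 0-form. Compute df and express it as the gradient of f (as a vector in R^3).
df = (4*x*y) dx + (2*x^2) dy + (0) dz; grad f = (4*x*y, 2*x^2, 0)

For a 0-form f, d f = (∂f/∂x) dx + (∂f/∂y) dy + (∂f/∂z) dz. The components of the vector representation are exactly the entries of grad f in Cartesian coordinates:
  ∂f/∂x = 4*x*y
  ∂f/∂y = 2*x^2
  ∂f/∂z = 0.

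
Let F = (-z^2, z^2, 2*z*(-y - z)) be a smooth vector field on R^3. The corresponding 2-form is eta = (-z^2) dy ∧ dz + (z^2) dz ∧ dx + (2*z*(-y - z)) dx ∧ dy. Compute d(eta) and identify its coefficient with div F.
d(eta) = (-2*y - 4*z) dx ∧ dy ∧ dz; div F = -2*y - 4*z

For a 2-form in R^3 of the form above, applying d gives a 3-form with coefficient ∂P/∂x + ∂Q/∂y + ∂R/∂z:
  ∂P/∂x = 0
  ∂Q/∂y = 0
  ∂R/∂z = -2*y - 4*z
Sum = -2*y - 4*z, which is exactly div F.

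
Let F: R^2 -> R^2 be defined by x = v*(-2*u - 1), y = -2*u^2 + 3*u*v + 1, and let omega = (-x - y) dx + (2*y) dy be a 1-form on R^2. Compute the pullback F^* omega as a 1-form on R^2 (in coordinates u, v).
F^* omega = (16*u^3 - 40*u^2*v + 20*u*v^2 - 8*u - 2*v^2 + 8*v) du + (-16*u^3 + 20*u^2*v - 2*u^2 - u*v + 8*u - v + 1) dv

Using F^*(f dg) = (f ∘ F) d(g ∘ F), substitute each coordinate x_i by F_i(u, v) in f_i, and replace dx_i by d F_i = (∂F_i/∂u) du + (∂F_i/∂v) dv.
  For the x component: f_1(F) = 2*u^2 - u*v + v - 1; d F_1 = (-2*v) du + (-2*u - 1) dv
  For the y component: f_2(F) = -4*u^2 + 6*u*v + 2; d F_2 = (-4*u + 3*v) du + (3*u) dv
Combining and collecting du, dv coefficients:
  coeff of du: 16*u^3 - 40*u^2*v + 20*u*v^2 - 8*u - 2*v^2 + 8*v
  coeff of dv: -16*u^3 + 20*u^2*v - 2*u^2 - u*v + 8*u - v + 1
F^* omega = (16*u^3 - 40*u^2*v + 20*u*v^2 - 8*u - 2*v^2 + 8*v) du + (-16*u^3 + 20*u^2*v - 2*u^2 - u*v + 8*u - v + 1) dv.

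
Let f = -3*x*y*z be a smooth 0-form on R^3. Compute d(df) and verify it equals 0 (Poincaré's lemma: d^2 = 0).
d(df) = 0

Step 1: df = sum_i (∂f/∂x_i) dx_i = (-3*y*z) dx + (-3*x*z) dy + (-3*x*y) dz.
Step 2: Apply d again. Using the 1-form formula, the coefficient of dx ∧ dy in d(df) is ∂^2 f/∂x ∂y - ∂^2 f/∂y ∂x = (-3*z) - (-3*z) = 0 (equality of mixed partials for smooth f).
Similarly for dx ∧ dz and dy ∧ dz — all coefficients vanish. So d(df) = 0.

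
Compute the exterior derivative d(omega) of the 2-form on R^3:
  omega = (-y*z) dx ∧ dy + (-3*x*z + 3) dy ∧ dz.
d(omega) = (-y - 3*z) dx ∧ dy ∧ dz

For a 2-form omega = sum_{i<j} g_{ij} dx_i ∧ dx_j, the exterior derivative is
  d(omega) = sum_{i<j} d(g_{ij}) ∧ dx_i ∧ dx_j = sum_{i<j, k} (∂g_{ij}/∂x_k) dx_k ∧ dx_i ∧ dx_j.
Expand each term, using dx_k ∧ dx_i ∧ dx_j = sgn(permutation) dx_{(a)} ∧ dx_{(b)} ∧ dx_{(c)} with (a < b < c) sorted:
  d(-y*z) includes (∂/∂z)(-y*z) dz = (-y) dz, which multiplied by dx ∧ dy gives (-y) dx ∧ dy ∧ dz
  d(-3*x*z + 3) includes (∂/∂x)(-3*x*z + 3) dx = (-3*z) dx, which multiplied by dy ∧ dz gives (-3*z) dx ∧ dy ∧ dz
Collecting like 3-forms: d(omega) = (-y - 3*z) dx ∧ dy ∧ dz.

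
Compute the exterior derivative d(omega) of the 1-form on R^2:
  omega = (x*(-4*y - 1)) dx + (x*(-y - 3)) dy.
d(omega) = (4*x - y - 3) dx ∧ dy

For a 1-form omega = sum_i f_i dx_i, the exterior derivative is
  d(omega) = sum_{i < j} (∂f_j/∂x_i - ∂f_i/∂x_j) dx_i ∧ dx_j.
  coefficient of dx ∧ dy: ∂f_2/∂x - ∂f_1/∂y = ∂(x*(-y - 3))/∂x - ∂(x*(-4*y - 1))/∂y = 4*x - y - 3
Assembling: d(omega) = (4*x - y - 3) dx ∧ dy.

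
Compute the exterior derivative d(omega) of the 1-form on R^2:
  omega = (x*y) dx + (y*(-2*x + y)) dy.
d(omega) = (-x - 2*y) dx ∧ dy

For a 1-form omega = sum_i f_i dx_i, the exterior derivative is
  d(omega) = sum_{i < j} (∂f_j/∂x_i - ∂f_i/∂x_j) dx_i ∧ dx_j.
  coefficient of dx ∧ dy: ∂f_2/∂x - ∂f_1/∂y = ∂(y*(-2*x + y))/∂x - ∂(x*y)/∂y = -x - 2*y
Assembling: d(omega) = (-x - 2*y) dx ∧ dy.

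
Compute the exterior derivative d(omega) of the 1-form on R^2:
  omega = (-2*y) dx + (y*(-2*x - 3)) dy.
d(omega) = (2 - 2*y) dx ∧ dy

For a 1-form omega = sum_i f_i dx_i, the exterior derivative is
  d(omega) = sum_{i < j} (∂f_j/∂x_i - ∂f_i/∂x_j) dx_i ∧ dx_j.
  coefficient of dx ∧ dy: ∂f_2/∂x - ∂f_1/∂y = ∂(y*(-2*x - 3))/∂x - ∂(-2*y)/∂y = 2 - 2*y
Assembling: d(omega) = (2 - 2*y) dx ∧ dy.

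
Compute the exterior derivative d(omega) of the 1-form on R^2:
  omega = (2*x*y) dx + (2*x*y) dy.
d(omega) = (-2*x + 2*y) dx ∧ dy

For a 1-form omega = sum_i f_i dx_i, the exterior derivative is
  d(omega) = sum_{i < j} (∂f_j/∂x_i - ∂f_i/∂x_j) dx_i ∧ dx_j.
  coefficient of dx ∧ dy: ∂f_2/∂x - ∂f_1/∂y = ∂(2*x*y)/∂x - ∂(2*x*y)/∂y = -2*x + 2*y
Assembling: d(omega) = (-2*x + 2*y) dx ∧ dy.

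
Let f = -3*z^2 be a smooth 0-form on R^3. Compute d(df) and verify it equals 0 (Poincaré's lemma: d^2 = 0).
d(df) = 0

Step 1: df = sum_i (∂f/∂x_i) dx_i = (0) dx + (0) dy + (-6*z) dz.
Step 2: Apply d again. Using the 1-form formula, the coefficient of dx ∧ dy in d(df) is ∂^2 f/∂x ∂y - ∂^2 f/∂y ∂x = (0) - (0) = 0 (equality of mixed partials for smooth f).
Similarly for dx ∧ dz and dy ∧ dz — all coefficients vanish. So d(df) = 0.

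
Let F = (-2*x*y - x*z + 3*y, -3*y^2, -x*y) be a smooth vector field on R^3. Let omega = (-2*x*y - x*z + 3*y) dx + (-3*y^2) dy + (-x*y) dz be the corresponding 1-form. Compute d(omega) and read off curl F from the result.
d(omega) = (-x) dy ∧ dz + (-x + y) dz ∧ dx + (2*x - 3) dx ∧ dy; curl F = (-x, -x + y, 2*x - 3)

d omega = sum_{i<j} (∂f_j/∂x_i - ∂f_i/∂x_j) dx_i ∧ dx_j. Under the identification (dy ∧ dz, dz ∧ dx, dx ∧ dy) ↔ (e_x, e_y, e_z), the coefficients are exactly the components of curl F. Compute:
  ∂R/∂y - ∂Q/∂z = (-x) - (0) = -x
  ∂P/∂z - ∂R/∂x = (-x) - (-y) = -x + y
  ∂Q/∂x - ∂P/∂y = (0) - (3 - 2*x) = 2*x - 3.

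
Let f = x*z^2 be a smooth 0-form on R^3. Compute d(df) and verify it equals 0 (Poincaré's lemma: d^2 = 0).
d(df) = 0

Step 1: df = sum_i (∂f/∂x_i) dx_i = (z^2) dx + (0) dy + (2*x*z) dz.
Step 2: Apply d again. Using the 1-form formula, the coefficient of dx ∧ dy in d(df) is ∂^2 f/∂x ∂y - ∂^2 f/∂y ∂x = (0) - (0) = 0 (equality of mixed partials for smooth f).
Similarly for dx ∧ dz and dy ∧ dz — all coefficients vanish. So d(df) = 0.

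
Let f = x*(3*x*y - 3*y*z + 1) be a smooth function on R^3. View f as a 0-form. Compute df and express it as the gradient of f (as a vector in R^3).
df = (6*x*y - 3*y*z + 1) dx + (3*x*(x - z)) dy + (-3*x*y) dz; grad f = (6*x*y - 3*y*z + 1, 3*x*(x - z), -3*x*y)

For a 0-form f, d f = (∂f/∂x) dx + (∂f/∂y) dy + (∂f/∂z) dz. The components of the vector representation are exactly the entries of grad f in Cartesian coordinates:
  ∂f/∂x = 6*x*y - 3*y*z + 1
  ∂f/∂y = 3*x*(x - z)
  ∂f/∂z = -3*x*y.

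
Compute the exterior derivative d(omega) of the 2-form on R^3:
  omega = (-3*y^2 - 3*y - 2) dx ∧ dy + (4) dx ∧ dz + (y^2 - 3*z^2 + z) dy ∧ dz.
d(omega) = 0

For a 2-form omega = sum_{i<j} g_{ij} dx_i ∧ dx_j, the exterior derivative is
  d(omega) = sum_{i<j} d(g_{ij}) ∧ dx_i ∧ dx_j = sum_{i<j, k} (∂g_{ij}/∂x_k) dx_k ∧ dx_i ∧ dx_j.
Expand each term, using dx_k ∧ dx_i ∧ dx_j = sgn(permutation) dx_{(a)} ∧ dx_{(b)} ∧ dx_{(c)} with (a < b < c) sorted:

Collecting like 3-forms: d(omega) = 0.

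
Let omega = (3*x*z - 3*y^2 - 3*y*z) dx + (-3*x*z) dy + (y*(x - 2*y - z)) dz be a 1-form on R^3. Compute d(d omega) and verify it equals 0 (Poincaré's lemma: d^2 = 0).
d(d omega) = 0

Step 1: d omega = sum_{i<j} (∂f_j/∂x_i - ∂f_i/∂x_j) dx_i ∧ dx_j:
  coeff of dx ∧ dy: 6*y
  coeff of dx ∧ dz: -3*x + 4*y
  coeff of dy ∧ dz: 4*x - 4*y - z
Step 2: Apply d again to each 2-form coefficient. The only possible 3-form in R^3 is dx ∧ dy ∧ dz, with coefficient
  ∂(coeff of dy∧dz)/∂x - ∂(coeff of dx∧dz)/∂y + ∂(coeff of dx∧dy)/∂z
  = ∂/∂x (4*x - 4*y - z) - ∂/∂y (-3*x + 4*y) + ∂/∂z (6*y).
Each of these terms simplifies to sums of mixed partials that cancel in pairs. The result is 0 (by equality of mixed partials for smooth functions — Schwarz / Clairaut).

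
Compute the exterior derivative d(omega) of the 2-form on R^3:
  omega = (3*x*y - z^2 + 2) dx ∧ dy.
d(omega) = (-2*z) dx ∧ dy ∧ dz

For a 2-form omega = sum_{i<j} g_{ij} dx_i ∧ dx_j, the exterior derivative is
  d(omega) = sum_{i<j} d(g_{ij}) ∧ dx_i ∧ dx_j = sum_{i<j, k} (∂g_{ij}/∂x_k) dx_k ∧ dx_i ∧ dx_j.
Expand each term, using dx_k ∧ dx_i ∧ dx_j = sgn(permutation) dx_{(a)} ∧ dx_{(b)} ∧ dx_{(c)} with (a < b < c) sorted:
  d(3*x*y - z^2 + 2) includes (∂/∂z)(3*x*y - z^2 + 2) dz = (-2*z) dz, which multiplied by dx ∧ dy gives (-2*z) dx ∧ dy ∧ dz
Collecting like 3-forms: d(omega) = (-2*z) dx ∧ dy ∧ dz.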